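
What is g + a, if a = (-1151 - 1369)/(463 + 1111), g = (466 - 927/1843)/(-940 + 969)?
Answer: 607832737/42062789 ≈ 14.451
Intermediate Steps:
g = 857911/53447 (g = (466 - 927*1/1843)/29 = (466 - 927/1843)*(1/29) = (857911/1843)*(1/29) = 857911/53447 ≈ 16.052)
a = -1260/787 (a = -2520/1574 = -2520*1/1574 = -1260/787 ≈ -1.6010)
g + a = 857911/53447 - 1260/787 = 607832737/42062789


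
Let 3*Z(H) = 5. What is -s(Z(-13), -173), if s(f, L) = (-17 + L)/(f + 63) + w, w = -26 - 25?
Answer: 5232/97 ≈ 53.938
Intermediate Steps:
w = -51
Z(H) = 5/3 (Z(H) = (1/3)*5 = 5/3)
s(f, L) = -51 + (-17 + L)/(63 + f) (s(f, L) = (-17 + L)/(f + 63) - 51 = (-17 + L)/(63 + f) - 51 = -51 + (-17 + L)/(63 + f))
-s(Z(-13), -173) = -(-3230 - 173 - 51*5/3)/(63 + 5/3) = -(-3230 - 173 - 85)/194/3 = -3*(-3488)/194 = -1*(-5232/97) = 5232/97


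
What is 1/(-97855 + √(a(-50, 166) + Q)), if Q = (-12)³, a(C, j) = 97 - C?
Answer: -97855/9575602606 - I*√1581/9575602606 ≈ -1.0219e-5 - 4.1524e-9*I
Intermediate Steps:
Q = -1728
1/(-97855 + √(a(-50, 166) + Q)) = 1/(-97855 + √((97 - 1*(-50)) - 1728)) = 1/(-97855 + √((97 + 50) - 1728)) = 1/(-97855 + √(147 - 1728)) = 1/(-97855 + √(-1581)) = 1/(-97855 + I*√1581)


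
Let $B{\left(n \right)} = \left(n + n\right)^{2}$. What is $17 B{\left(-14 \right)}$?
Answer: $13328$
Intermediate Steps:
$B{\left(n \right)} = 4 n^{2}$ ($B{\left(n \right)} = \left(2 n\right)^{2} = 4 n^{2}$)
$17 B{\left(-14 \right)} = 17 \cdot 4 \left(-14\right)^{2} = 17 \cdot 4 \cdot 196 = 17 \cdot 784 = 13328$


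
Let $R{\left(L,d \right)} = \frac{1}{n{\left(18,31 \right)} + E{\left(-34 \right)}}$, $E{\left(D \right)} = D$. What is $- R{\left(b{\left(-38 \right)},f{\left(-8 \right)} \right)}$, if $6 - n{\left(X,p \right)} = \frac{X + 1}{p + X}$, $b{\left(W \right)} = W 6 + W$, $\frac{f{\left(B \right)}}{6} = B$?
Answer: $\frac{49}{1391} \approx 0.035226$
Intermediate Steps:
$f{\left(B \right)} = 6 B$
$b{\left(W \right)} = 7 W$ ($b{\left(W \right)} = 6 W + W = 7 W$)
$n{\left(X,p \right)} = 6 - \frac{1 + X}{X + p}$ ($n{\left(X,p \right)} = 6 - \frac{X + 1}{p + X} = 6 - \frac{1 + X}{X + p}$)
$R{\left(L,d \right)} = - \frac{49}{1391}$ ($R{\left(L,d \right)} = \frac{1}{\frac{-1 + 5 \cdot 18 + 6 \cdot 31}{18 + 31} - 34} = \frac{1}{\frac{-1 + 90 + 186}{49} - 34} = \frac{1}{\frac{1}{49} \cdot 275 - 34} = \frac{1}{\frac{275}{49} - 34} = \frac{1}{- \frac{1391}{49}} = - \frac{49}{1391}$)
$- R{\left(b{\left(-38 \right)},f{\left(-8 \right)} \right)} = \left(-1\right) \left(- \frac{49}{1391}\right) = \frac{49}{1391}$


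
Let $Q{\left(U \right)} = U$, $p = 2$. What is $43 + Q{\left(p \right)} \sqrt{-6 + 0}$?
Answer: $43 + 2 i \sqrt{6} \approx 43.0 + 4.899 i$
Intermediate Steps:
$43 + Q{\left(p \right)} \sqrt{-6 + 0} = 43 + 2 \sqrt{-6 + 0} = 43 + 2 \sqrt{-6} = 43 + 2 i \sqrt{6}$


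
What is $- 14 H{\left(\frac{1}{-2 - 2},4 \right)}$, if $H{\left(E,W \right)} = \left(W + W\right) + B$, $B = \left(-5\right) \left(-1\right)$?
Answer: $-182$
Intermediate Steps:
$B = 5$
$H{\left(E,W \right)} = 5 + 2 W$ ($H{\left(E,W \right)} = \left(W + W\right) + 5 = 2 W + 5 = 5 + 2 W$)
$- 14 H{\left(\frac{1}{-2 - 2},4 \right)} = - 14 \left(5 + 2 \cdot 4\right) = - 14 \left(5 + 8\right) = \left(-14\right) 13 = -182$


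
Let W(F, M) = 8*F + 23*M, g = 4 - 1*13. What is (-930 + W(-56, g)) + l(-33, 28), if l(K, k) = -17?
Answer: -1602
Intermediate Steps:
g = -9 (g = 4 - 13 = -9)
(-930 + W(-56, g)) + l(-33, 28) = (-930 + (8*(-56) + 23*(-9))) - 17 = (-930 + (-448 - 207)) - 17 = (-930 - 655) - 17 = -1585 - 17 = -1602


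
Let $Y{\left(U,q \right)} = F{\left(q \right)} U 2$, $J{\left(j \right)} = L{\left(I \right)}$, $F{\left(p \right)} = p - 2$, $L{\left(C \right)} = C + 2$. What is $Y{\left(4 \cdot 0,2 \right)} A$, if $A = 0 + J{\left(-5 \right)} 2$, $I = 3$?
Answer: $0$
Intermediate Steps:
$L{\left(C \right)} = 2 + C$
$F{\left(p \right)} = -2 + p$
$J{\left(j \right)} = 5$ ($J{\left(j \right)} = 2 + 3 = 5$)
$A = 10$ ($A = 0 + 5 \cdot 2 = 0 + 10 = 10$)
$Y{\left(U,q \right)} = 2 U \left(-2 + q\right)$ ($Y{\left(U,q \right)} = \left(-2 + q\right) U 2 = U \left(-2 + q\right) 2 = 2 U \left(-2 + q\right)$)
$Y{\left(4 \cdot 0,2 \right)} A = 2 \cdot 4 \cdot 0 \left(-2 + 2\right) 10 = 2 \cdot 0 \cdot 0 \cdot 10 = 0 \cdot 10 = 0$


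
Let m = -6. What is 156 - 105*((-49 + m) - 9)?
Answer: 6876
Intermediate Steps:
156 - 105*((-49 + m) - 9) = 156 - 105*((-49 - 6) - 9) = 156 - 105*(-55 - 9) = 156 - 105*(-64) = 156 + 6720 = 6876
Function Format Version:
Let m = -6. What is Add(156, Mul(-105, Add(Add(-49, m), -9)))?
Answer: 6876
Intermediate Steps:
Add(156, Mul(-105, Add(Add(-49, m), -9))) = Add(156, Mul(-105, Add(Add(-49, -6), -9))) = Add(156, Mul(-105, Add(-55, -9))) = Add(156, Mul(-105, -64)) = Add(156, 6720) = 6876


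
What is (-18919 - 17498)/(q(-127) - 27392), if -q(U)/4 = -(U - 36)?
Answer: 12139/9348 ≈ 1.2986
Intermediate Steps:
q(U) = -144 + 4*U (q(U) = -(-4)*(U - 36) = -(-4)*(-36 + U) = -4*(36 - U) = -144 + 4*U)
(-18919 - 17498)/(q(-127) - 27392) = (-18919 - 17498)/((-144 + 4*(-127)) - 27392) = -36417/((-144 - 508) - 27392) = -36417/(-652 - 27392) = -36417/(-28044) = -36417*(-1/28044) = 12139/9348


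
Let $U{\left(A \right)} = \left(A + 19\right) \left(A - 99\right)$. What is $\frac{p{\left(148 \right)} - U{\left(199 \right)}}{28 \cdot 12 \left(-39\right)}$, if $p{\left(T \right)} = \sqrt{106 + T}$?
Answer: $\frac{2725}{1638} - \frac{\sqrt{254}}{13104} \approx 1.6624$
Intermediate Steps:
$U{\left(A \right)} = \left(-99 + A\right) \left(19 + A\right)$ ($U{\left(A \right)} = \left(19 + A\right) \left(-99 + A\right) = \left(-99 + A\right) \left(19 + A\right)$)
$\frac{p{\left(148 \right)} - U{\left(199 \right)}}{28 \cdot 12 \left(-39\right)} = \frac{\sqrt{106 + 148} - \left(-1881 + 199^{2} - 15920\right)}{28 \cdot 12 \left(-39\right)} = \frac{\sqrt{254} - \left(-1881 + 39601 - 15920\right)}{336 \left(-39\right)} = \frac{\sqrt{254} - 21800}{-13104} = \left(\sqrt{254} - 21800\right) \left(- \frac{1}{13104}\right) = \left(-21800 + \sqrt{254}\right) \left(- \frac{1}{13104}\right) = \frac{2725}{1638} - \frac{\sqrt{254}}{13104}$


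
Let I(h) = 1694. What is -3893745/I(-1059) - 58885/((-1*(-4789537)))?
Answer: -18649335497255/8113475678 ≈ -2298.6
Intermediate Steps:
-3893745/I(-1059) - 58885/((-1*(-4789537))) = -3893745/1694 - 58885/((-1*(-4789537))) = -3893745*1/1694 - 58885/4789537 = -3893745/1694 - 58885*1/4789537 = -3893745/1694 - 58885/4789537 = -18649335497255/8113475678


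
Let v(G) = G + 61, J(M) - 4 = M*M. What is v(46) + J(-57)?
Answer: 3360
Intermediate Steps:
J(M) = 4 + M**2 (J(M) = 4 + M*M = 4 + M**2)
v(G) = 61 + G
v(46) + J(-57) = (61 + 46) + (4 + (-57)**2) = 107 + (4 + 3249) = 107 + 3253 = 3360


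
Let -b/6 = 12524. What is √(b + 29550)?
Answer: 3*I*√5066 ≈ 213.53*I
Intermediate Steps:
b = -75144 (b = -6*12524 = -75144)
√(b + 29550) = √(-75144 + 29550) = √(-45594) = 3*I*√5066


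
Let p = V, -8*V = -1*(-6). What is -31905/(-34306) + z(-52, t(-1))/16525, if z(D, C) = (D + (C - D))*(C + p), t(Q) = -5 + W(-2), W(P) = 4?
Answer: 1054580321/1133813300 ≈ 0.93012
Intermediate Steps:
V = -¾ (V = -(-1)*(-6)/8 = -⅛*6 = -¾ ≈ -0.75000)
p = -¾ ≈ -0.75000
t(Q) = -1 (t(Q) = -5 + 4 = -1)
z(D, C) = C*(-¾ + C) (z(D, C) = (D + (C - D))*(C - ¾) = C*(-¾ + C))
-31905/(-34306) + z(-52, t(-1))/16525 = -31905/(-34306) + ((¼)*(-1)*(-3 + 4*(-1)))/16525 = -31905*(-1/34306) + ((¼)*(-1)*(-3 - 4))*(1/16525) = 31905/34306 + ((¼)*(-1)*(-7))*(1/16525) = 31905/34306 + (7/4)*(1/16525) = 31905/34306 + 7/66100 = 1054580321/1133813300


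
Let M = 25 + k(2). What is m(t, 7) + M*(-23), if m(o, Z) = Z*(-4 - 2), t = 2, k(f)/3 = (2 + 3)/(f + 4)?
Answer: -1349/2 ≈ -674.50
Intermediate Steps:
k(f) = 15/(4 + f) (k(f) = 3*((2 + 3)/(f + 4)) = 3*(5/(4 + f)) = 15/(4 + f))
m(o, Z) = -6*Z (m(o, Z) = Z*(-6) = -6*Z)
M = 55/2 (M = 25 + 15/(4 + 2) = 25 + 15/6 = 25 + 15*(1/6) = 25 + 5/2 = 55/2 ≈ 27.500)
m(t, 7) + M*(-23) = -6*7 + (55/2)*(-23) = -42 - 1265/2 = -1349/2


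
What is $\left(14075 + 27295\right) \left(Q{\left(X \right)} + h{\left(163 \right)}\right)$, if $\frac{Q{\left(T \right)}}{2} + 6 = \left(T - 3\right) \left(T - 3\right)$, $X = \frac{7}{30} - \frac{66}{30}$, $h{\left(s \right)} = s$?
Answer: $\frac{124318229}{15} \approx 8.2879 \cdot 10^{6}$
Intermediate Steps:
$X = - \frac{59}{30}$ ($X = 7 \cdot \frac{1}{30} - \frac{11}{5} = \frac{7}{30} - \frac{11}{5} = - \frac{59}{30} \approx -1.9667$)
$Q{\left(T \right)} = -12 + 2 \left(-3 + T\right)^{2}$ ($Q{\left(T \right)} = -12 + 2 \left(T - 3\right) \left(T - 3\right) = -12 + 2 \left(-3 + T\right) \left(T - 3\right) = -12 + 2 \left(-3 + T\right) \left(-3 + T\right) = -12 + 2 \left(-3 + T\right)^{2}$)
$\left(14075 + 27295\right) \left(Q{\left(X \right)} + h{\left(163 \right)}\right) = \left(14075 + 27295\right) \left(\left(-12 + 2 \left(-3 - \frac{59}{30}\right)^{2}\right) + 163\right) = 41370 \left(\left(-12 + 2 \left(- \frac{149}{30}\right)^{2}\right) + 163\right) = 41370 \left(\left(-12 + 2 \cdot \frac{22201}{900}\right) + 163\right) = 41370 \left(\left(-12 + \frac{22201}{450}\right) + 163\right) = 41370 \left(\frac{16801}{450} + 163\right) = 41370 \cdot \frac{90151}{450} = \frac{124318229}{15}$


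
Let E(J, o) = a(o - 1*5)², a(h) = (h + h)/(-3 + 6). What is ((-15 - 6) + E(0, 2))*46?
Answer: -782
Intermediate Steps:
a(h) = 2*h/3 (a(h) = (2*h)/3 = (2*h)*(⅓) = 2*h/3)
E(J, o) = (-10/3 + 2*o/3)² (E(J, o) = (2*(o - 1*5)/3)² = (2*(o - 5)/3)² = (2*(-5 + o)/3)² = (-10/3 + 2*o/3)²)
((-15 - 6) + E(0, 2))*46 = ((-15 - 6) + 4*(-5 + 2)²/9)*46 = (-21 + (4/9)*(-3)²)*46 = (-21 + (4/9)*9)*46 = (-21 + 4)*46 = -17*46 = -782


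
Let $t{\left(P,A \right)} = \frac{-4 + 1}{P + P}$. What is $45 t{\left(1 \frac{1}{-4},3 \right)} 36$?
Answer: $9720$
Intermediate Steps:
$t{\left(P,A \right)} = - \frac{3}{2 P}$
$45 t{\left(1 \frac{1}{-4},3 \right)} 36 = 45 \left(- \frac{3}{2 \cdot 1 \frac{1}{-4}}\right) 36 = 45 \left(- \frac{3}{2 \cdot 1 \left(- \frac{1}{4}\right)}\right) 36 = 45 \left(- \frac{3}{2 \left(- \frac{1}{4}\right)}\right) 36 = 45 \left(\left(- \frac{3}{2}\right) \left(-4\right)\right) 36 = 45 \cdot 6 \cdot 36 = 270 \cdot 36 = 9720$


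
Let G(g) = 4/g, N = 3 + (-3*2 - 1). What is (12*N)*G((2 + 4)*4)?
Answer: -8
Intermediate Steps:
N = -4 (N = 3 + (-6 - 1) = 3 - 7 = -4)
(12*N)*G((2 + 4)*4) = (12*(-4))*(4/(((2 + 4)*4))) = -192/(6*4) = -192/24 = -48*⅙ = -8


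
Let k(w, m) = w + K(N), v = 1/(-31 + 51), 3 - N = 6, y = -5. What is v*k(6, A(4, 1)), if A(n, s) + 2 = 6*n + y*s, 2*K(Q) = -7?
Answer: ⅛ ≈ 0.12500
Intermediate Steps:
N = -3 (N = 3 - 1*6 = 3 - 6 = -3)
K(Q) = -7/2 (K(Q) = (½)*(-7) = -7/2)
A(n, s) = -2 - 5*s + 6*n (A(n, s) = -2 + (6*n - 5*s) = -2 + (-5*s + 6*n) = -2 - 5*s + 6*n)
v = 1/20 ≈ 0.050000
k(w, m) = -7/2 + w (k(w, m) = w - 7/2 = -7/2 + w)
v*k(6, A(4, 1)) = (-7/2 + 6)/20 = (1/20)*(5/2) = ⅛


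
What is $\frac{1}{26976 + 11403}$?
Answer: $\frac{1}{38379} \approx 2.6056 \cdot 10^{-5}$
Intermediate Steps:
$\frac{1}{26976 + 11403} = \frac{1}{38379}$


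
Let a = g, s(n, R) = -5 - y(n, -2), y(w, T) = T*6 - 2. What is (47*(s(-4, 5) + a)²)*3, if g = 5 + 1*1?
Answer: 31725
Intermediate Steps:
y(w, T) = -2 + 6*T (y(w, T) = 6*T - 2 = -2 + 6*T)
s(n, R) = 9 (s(n, R) = -5 - (-2 + 6*(-2)) = -5 - (-2 - 12) = -5 - 1*(-14) = -5 + 14 = 9)
g = 6 (g = 5 + 1 = 6)
a = 6
(47*(s(-4, 5) + a)²)*3 = (47*(9 + 6)²)*3 = (47*15²)*3 = (47*225)*3 = 10575*3 = 31725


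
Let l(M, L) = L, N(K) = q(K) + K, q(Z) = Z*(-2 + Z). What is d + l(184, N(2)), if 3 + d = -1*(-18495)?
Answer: 18494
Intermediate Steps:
N(K) = K + K*(-2 + K) (N(K) = K*(-2 + K) + K = K + K*(-2 + K))
d = 18492 (d = -3 - 1*(-18495) = -3 + 18495 = 18492)
d + l(184, N(2)) = 18492 + 2*(-1 + 2) = 18492 + 2*1 = 18492 + 2 = 18494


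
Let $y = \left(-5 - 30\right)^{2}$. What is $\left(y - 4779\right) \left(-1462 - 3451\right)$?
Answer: $17460802$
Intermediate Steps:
$y = 1225$ ($y = \left(-5 - 30\right)^{2} = \left(-35\right)^{2} = 1225$)
$\left(y - 4779\right) \left(-1462 - 3451\right) = \left(1225 - 4779\right) \left(-1462 - 3451\right) = \left(-3554\right) \left(-4913\right) = 17460802$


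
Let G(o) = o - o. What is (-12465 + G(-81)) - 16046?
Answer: -28511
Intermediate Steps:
G(o) = 0
(-12465 + G(-81)) - 16046 = (-12465 + 0) - 16046 = -12465 - 16046 = -28511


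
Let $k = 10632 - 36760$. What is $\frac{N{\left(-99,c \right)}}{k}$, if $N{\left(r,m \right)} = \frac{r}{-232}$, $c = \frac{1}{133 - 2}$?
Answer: $- \frac{99}{6061696} \approx -1.6332 \cdot 10^{-5}$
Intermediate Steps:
$k = -26128$ ($k = 10632 - 36760 = -26128$)
$c = \frac{1}{131} \approx 0.0076336$
$N{\left(r,m \right)} = - \frac{r}{232}$ ($N{\left(r,m \right)} = r \left(- \frac{1}{232}\right) = - \frac{r}{232}$)
$\frac{N{\left(-99,c \right)}}{k} = \frac{\left(- \frac{1}{232}\right) \left(-99\right)}{-26128} = \frac{99}{232} \left(- \frac{1}{26128}\right) = - \frac{99}{6061696}$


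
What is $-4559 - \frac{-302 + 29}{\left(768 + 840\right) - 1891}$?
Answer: $- \frac{1290470}{283} \approx -4560.0$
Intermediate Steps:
$-4559 - \frac{-302 + 29}{\left(768 + 840\right) - 1891} = -4559 - - \frac{273}{1608 - 1891} = -4559 - - \frac{273}{-283} = -4559 - \left(-273\right) \left(- \frac{1}{283}\right) = -4559 - \frac{273}{283} = - \frac{1290470}{283}$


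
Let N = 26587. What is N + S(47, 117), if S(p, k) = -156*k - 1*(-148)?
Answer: 8483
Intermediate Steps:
S(p, k) = 148 - 156*k (S(p, k) = -156*k + 148 = 148 - 156*k)
N + S(47, 117) = 26587 + (148 - 156*117) = 26587 + (148 - 18252) = 26587 - 18104 = 8483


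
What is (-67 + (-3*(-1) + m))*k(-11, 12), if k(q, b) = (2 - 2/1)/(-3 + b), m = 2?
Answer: 0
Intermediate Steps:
k(q, b) = 0 (k(q, b) = (2 - 2*1)/(-3 + b) = (2 - 2)/(-3 + b) = 0/(-3 + b) = 0)
(-67 + (-3*(-1) + m))*k(-11, 12) = (-67 + (-3*(-1) + 2))*0 = (-67 + (3 + 2))*0 = (-67 + 5)*0 = -62*0 = 0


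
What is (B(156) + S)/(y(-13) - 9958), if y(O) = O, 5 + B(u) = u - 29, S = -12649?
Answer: 12527/9971 ≈ 1.2563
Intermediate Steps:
B(u) = -34 + u (B(u) = -5 + (u - 29) = -5 + (-29 + u) = -34 + u)
(B(156) + S)/(y(-13) - 9958) = ((-34 + 156) - 12649)/(-13 - 9958) = (122 - 12649)/(-9971) = -12527*(-1/9971) = 12527/9971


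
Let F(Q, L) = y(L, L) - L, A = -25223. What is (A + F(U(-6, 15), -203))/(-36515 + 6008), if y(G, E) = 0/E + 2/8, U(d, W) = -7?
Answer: 100079/122028 ≈ 0.82013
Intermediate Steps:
y(G, E) = ¼ (y(G, E) = 0 + 2*(⅛) = 0 + ¼ = ¼)
F(Q, L) = ¼ - L
(A + F(U(-6, 15), -203))/(-36515 + 6008) = (-25223 + (¼ - 1*(-203)))/(-36515 + 6008) = (-25223 + (¼ + 203))/(-30507) = (-25223 + 813/4)*(-1/30507) = -100079/4*(-1/30507) = 100079/122028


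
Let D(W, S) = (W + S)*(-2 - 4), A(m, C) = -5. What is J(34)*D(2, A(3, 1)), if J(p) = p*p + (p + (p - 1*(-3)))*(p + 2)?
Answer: 66816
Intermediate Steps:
D(W, S) = -6*S - 6*W (D(W, S) = (S + W)*(-6) = -6*S - 6*W)
J(p) = p² + (2 + p)*(3 + 2*p) (J(p) = p² + (p + (p + 3))*(2 + p) = p² + (p + (3 + p))*(2 + p) = p² + (3 + 2*p)*(2 + p) = p² + (2 + p)*(3 + 2*p))
J(34)*D(2, A(3, 1)) = (6 + 3*34² + 7*34)*(-6*(-5) - 6*2) = (6 + 3*1156 + 238)*(30 - 12) = (6 + 3468 + 238)*18 = 3712*18 = 66816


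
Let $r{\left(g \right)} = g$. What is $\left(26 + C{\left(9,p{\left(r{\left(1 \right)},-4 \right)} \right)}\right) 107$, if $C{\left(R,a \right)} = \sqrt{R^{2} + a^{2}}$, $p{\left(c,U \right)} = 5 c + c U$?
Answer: $2782 + 107 \sqrt{82} \approx 3750.9$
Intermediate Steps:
$p{\left(c,U \right)} = 5 c + U c$
$\left(26 + C{\left(9,p{\left(r{\left(1 \right)},-4 \right)} \right)}\right) 107 = \left(26 + \sqrt{9^{2} + \left(1 \left(5 - 4\right)\right)^{2}}\right) 107 = \left(26 + \sqrt{81 + \left(1 \cdot 1\right)^{2}}\right) 107 = \left(26 + \sqrt{81 + 1^{2}}\right) 107 = \left(26 + \sqrt{81 + 1}\right) 107 = \left(26 + \sqrt{82}\right) 107 = 2782 + 107 \sqrt{82}$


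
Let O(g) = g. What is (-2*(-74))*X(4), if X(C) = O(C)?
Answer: 592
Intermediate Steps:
X(C) = C
(-2*(-74))*X(4) = -2*(-74)*4 = 148*4 = 592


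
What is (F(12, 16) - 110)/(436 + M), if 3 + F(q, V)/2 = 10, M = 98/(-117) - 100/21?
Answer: -39312/176249 ≈ -0.22305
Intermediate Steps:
M = -4586/819 (M = 98*(-1/117) - 100*1/21 = -98/117 - 100/21 = -4586/819 ≈ -5.5995)
F(q, V) = 14 (F(q, V) = -6 + 2*10 = -6 + 20 = 14)
(F(12, 16) - 110)/(436 + M) = (14 - 110)/(436 - 4586/819) = -96/352498/819 = -96*819/352498 = -39312/176249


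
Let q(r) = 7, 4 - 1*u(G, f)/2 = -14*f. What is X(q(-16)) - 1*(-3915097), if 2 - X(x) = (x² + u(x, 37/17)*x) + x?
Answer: 66547527/17 ≈ 3.9146e+6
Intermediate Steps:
u(G, f) = 8 + 28*f (u(G, f) = 8 - (-28)*f = 8 + 28*f)
X(x) = 2 - x² - 1189*x/17 (X(x) = 2 - ((x² + (8 + 28*(37/17))*x) + x) = 2 - ((x² + (8 + 1036/17)*x) + x) = 2 - ((x² + 1172*x/17) + x) = 2 - (x² + 1189*x/17) = 2 + (-x² - 1189*x/17) = 2 - x² - 1189*x/17)
X(q(-16)) - 1*(-3915097) = (2 - 1*7² - 1189/17*7) - 1*(-3915097) = (2 - 1*49 - 8323/17) + 3915097 = (2 - 49 - 8323/17) + 3915097 = -9122/17 + 3915097 = 66547527/17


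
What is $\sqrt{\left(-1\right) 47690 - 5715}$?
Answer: $i \sqrt{53405} \approx 231.1 i$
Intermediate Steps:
$\sqrt{\left(-1\right) 47690 - 5715} = \sqrt{-47690 - 5715} = \sqrt{-53405} = i \sqrt{53405}$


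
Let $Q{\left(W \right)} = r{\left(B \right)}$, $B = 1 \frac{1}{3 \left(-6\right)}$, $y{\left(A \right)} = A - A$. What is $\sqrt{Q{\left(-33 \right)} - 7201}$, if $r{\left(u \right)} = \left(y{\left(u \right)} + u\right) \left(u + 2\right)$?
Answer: $\frac{i \sqrt{2333159}}{18} \approx 84.859 i$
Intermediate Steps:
$y{\left(A \right)} = 0$
$B = - \frac{1}{18}$ ($B = 1 \frac{1}{-18} = 1 \left(- \frac{1}{18}\right) = - \frac{1}{18} \approx -0.055556$)
$r{\left(u \right)} = u \left(2 + u\right)$ ($r{\left(u \right)} = \left(0 + u\right) \left(u + 2\right) = u \left(2 + u\right)$)
$Q{\left(W \right)} = - \frac{35}{324}$ ($Q{\left(W \right)} = - \frac{2 - \frac{1}{18}}{18} = \left(- \frac{1}{18}\right) \frac{35}{18} = - \frac{35}{324}$)
$\sqrt{Q{\left(-33 \right)} - 7201} = \sqrt{- \frac{35}{324} - 7201} = \sqrt{- \frac{2333159}{324}} = \frac{i \sqrt{2333159}}{18}$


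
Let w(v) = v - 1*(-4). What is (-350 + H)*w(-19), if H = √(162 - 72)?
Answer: 5250 - 45*√10 ≈ 5107.7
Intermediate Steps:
H = 3*√10 (H = √90 = 3*√10 ≈ 9.4868)
w(v) = 4 + v (w(v) = v + 4 = 4 + v)
(-350 + H)*w(-19) = (-350 + 3*√10)*(4 - 19) = (-350 + 3*√10)*(-15) = 5250 - 45*√10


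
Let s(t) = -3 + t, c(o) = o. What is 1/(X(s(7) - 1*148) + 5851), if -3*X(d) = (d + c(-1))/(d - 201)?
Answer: 207/1211128 ≈ 0.00017091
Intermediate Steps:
X(d) = -(-1 + d)/(3*(-201 + d)) (X(d) = -(d - 1)/(3*(d - 201)) = -(-1 + d)/(3*(-201 + d)))
1/(X(s(7) - 1*148) + 5851) = 1/((1 - ((-3 + 7) - 1*148))/(3*(-201 + ((-3 + 7) - 1*148))) + 5851) = 1/((1 - (4 - 148))/(3*(-201 + (4 - 148))) + 5851) = 1/((1 - 1*(-144))/(3*(-201 - 144)) + 5851) = 1/((1/3)*(1 + 144)/(-345) + 5851) = 1/((1/3)*(-1/345)*145 + 5851) = 1/(-29/207 + 5851) = 1/(1211128/207) = 207/1211128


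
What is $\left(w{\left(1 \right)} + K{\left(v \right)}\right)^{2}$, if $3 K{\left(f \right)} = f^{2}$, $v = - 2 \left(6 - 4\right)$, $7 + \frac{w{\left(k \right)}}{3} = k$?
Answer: $\frac{1444}{9} \approx 160.44$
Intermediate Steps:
$w{\left(k \right)} = -21 + 3 k$
$v = -4$ ($v = \left(-2\right) 2 = -4$)
$K{\left(f \right)} = \frac{f^{2}}{3}$
$\left(w{\left(1 \right)} + K{\left(v \right)}\right)^{2} = \left(\left(-21 + 3 \cdot 1\right) + \frac{\left(-4\right)^{2}}{3}\right)^{2} = \left(\left(-21 + 3\right) + \frac{1}{3} \cdot 16\right)^{2} = \left(-18 + \frac{16}{3}\right)^{2} = \left(- \frac{38}{3}\right)^{2} = \frac{1444}{9}$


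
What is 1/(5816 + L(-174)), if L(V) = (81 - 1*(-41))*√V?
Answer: 727/4551959 - 61*I*√174/18207836 ≈ 0.00015971 - 4.4192e-5*I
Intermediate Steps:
L(V) = 122*√V (L(V) = (81 + 41)*√V = 122*√V)
1/(5816 + L(-174)) = 1/(5816 + 122*√(-174)) = 1/(5816 + 122*(I*√174)) = 1/(5816 + 122*I*√174)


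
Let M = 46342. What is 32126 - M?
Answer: -14216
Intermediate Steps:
32126 - M = 32126 - 1*46342 = 32126 - 46342 = -14216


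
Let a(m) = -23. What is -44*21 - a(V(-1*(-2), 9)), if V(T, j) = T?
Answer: -901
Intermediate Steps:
-44*21 - a(V(-1*(-2), 9)) = -44*21 - 1*(-23) = -924 + 23 = -901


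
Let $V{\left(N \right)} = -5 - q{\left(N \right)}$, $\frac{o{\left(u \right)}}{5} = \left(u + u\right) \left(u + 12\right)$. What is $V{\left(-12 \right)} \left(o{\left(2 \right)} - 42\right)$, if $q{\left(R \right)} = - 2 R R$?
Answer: $67354$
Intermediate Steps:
$q{\left(R \right)} = - 2 R^{2}$
$o{\left(u \right)} = 10 u \left(12 + u\right)$ ($o{\left(u \right)} = 5 \left(u + u\right) \left(u + 12\right) = 5 \cdot 2 u \left(12 + u\right) = 10 u \left(12 + u\right)$)
$V{\left(N \right)} = -5 + 2 N^{2}$ ($V{\left(N \right)} = -5 - - 2 N^{2} = -5 + 2 N^{2}$)
$V{\left(-12 \right)} \left(o{\left(2 \right)} - 42\right) = \left(-5 + 2 \left(-12\right)^{2}\right) \left(10 \cdot 2 \left(12 + 2\right) - 42\right) = \left(-5 + 2 \cdot 144\right) \left(10 \cdot 2 \cdot 14 - 42\right) = \left(-5 + 288\right) \left(280 - 42\right) = 283 \cdot 238 = 67354$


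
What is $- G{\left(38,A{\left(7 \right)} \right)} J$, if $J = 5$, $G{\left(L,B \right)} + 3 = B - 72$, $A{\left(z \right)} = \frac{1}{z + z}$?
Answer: $\frac{5245}{14} \approx 374.64$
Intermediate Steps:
$A{\left(z \right)} = \frac{1}{2 z}$
$G{\left(L,B \right)} = -75 + B$ ($G{\left(L,B \right)} = -3 + \left(B - 72\right) = -3 + \left(-72 + B\right) = -75 + B$)
$- G{\left(38,A{\left(7 \right)} \right)} J = - \left(-75 + \frac{1}{2 \cdot 7}\right) 5 = - \left(-75 + \frac{1}{2} \cdot \frac{1}{7}\right) 5 = - \left(-75 + \frac{1}{14}\right) 5 = - \frac{\left(-1049\right) 5}{14} = \left(-1\right) \left(- \frac{5245}{14}\right) = \frac{5245}{14}$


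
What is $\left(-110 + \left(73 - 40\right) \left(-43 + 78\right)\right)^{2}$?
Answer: $1092025$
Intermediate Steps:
$\left(-110 + \left(73 - 40\right) \left(-43 + 78\right)\right)^{2} = \left(-110 + 33 \cdot 35\right)^{2} = \left(-110 + 1155\right)^{2} = 1045^{2} = 1092025$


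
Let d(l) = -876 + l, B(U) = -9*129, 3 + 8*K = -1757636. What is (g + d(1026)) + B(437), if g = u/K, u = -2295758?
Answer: -1758606965/1757639 ≈ -1000.6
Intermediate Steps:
K = -1757639/8 (K = -3/8 + (1/8)*(-1757636) = -3/8 - 439409/2 = -1757639/8 ≈ -2.1971e+5)
B(U) = -1161
g = 18366064/1757639 (g = -2295758/(-1757639/8) = -2295758*(-8/1757639) = 18366064/1757639 ≈ 10.449)
(g + d(1026)) + B(437) = (18366064/1757639 + (-876 + 1026)) - 1161 = (18366064/1757639 + 150) - 1161 = 282011914/1757639 - 1161 = -1758606965/1757639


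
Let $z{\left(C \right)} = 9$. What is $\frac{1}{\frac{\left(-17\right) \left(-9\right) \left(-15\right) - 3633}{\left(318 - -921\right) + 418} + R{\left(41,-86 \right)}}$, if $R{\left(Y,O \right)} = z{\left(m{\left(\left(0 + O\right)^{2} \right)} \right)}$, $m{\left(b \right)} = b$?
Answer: $\frac{1657}{8985} \approx 0.18442$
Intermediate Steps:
$R{\left(Y,O \right)} = 9$
$\frac{1}{\frac{\left(-17\right) \left(-9\right) \left(-15\right) - 3633}{\left(318 - -921\right) + 418} + R{\left(41,-86 \right)}} = \frac{1}{\frac{\left(-17\right) \left(-9\right) \left(-15\right) - 3633}{\left(318 - -921\right) + 418} + 9} = \frac{1}{\frac{153 \left(-15\right) - 3633}{\left(318 + 921\right) + 418} + 9} = \frac{1}{\frac{-2295 - 3633}{1239 + 418} + 9} = \frac{1}{- \frac{5928}{1657} + 9} = \frac{1}{\frac{8985}{1657}} = \frac{1657}{8985}$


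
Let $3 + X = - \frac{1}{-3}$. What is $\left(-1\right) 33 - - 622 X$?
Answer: $- \frac{5075}{3} \approx -1691.7$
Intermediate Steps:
$X = - \frac{8}{3}$ ($X = -3 - \frac{1}{-3} = -3 - - \frac{1}{3} = -3 + \frac{1}{3} = - \frac{8}{3} \approx -2.6667$)
$\left(-1\right) 33 - - 622 X = \left(-1\right) 33 - \left(-622\right) \left(- \frac{8}{3}\right) = -33 - \frac{4976}{3} = - \frac{5075}{3}$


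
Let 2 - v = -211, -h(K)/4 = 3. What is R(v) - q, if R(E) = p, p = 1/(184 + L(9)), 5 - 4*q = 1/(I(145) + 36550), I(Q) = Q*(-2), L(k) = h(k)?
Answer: -7759597/6236720 ≈ -1.2442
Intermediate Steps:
h(K) = -12 (h(K) = -4*3 = -12)
v = 213 (v = 2 - 1*(-211) = 2 + 211 = 213)
L(k) = -12
I(Q) = -2*Q
q = 181299/145040 (q = 5/4 - 1/(4*(-2*145 + 36550)) = 5/4 - 1/(4*(-290 + 36550)) = 5/4 - ¼/36260 = 5/4 - ¼*1/36260 = 5/4 - 1/145040 = 181299/145040 ≈ 1.2500)
p = 1/172 (p = 1/(184 - 12) = 1/172 ≈ 0.0058140)
R(E) = 1/172
R(v) - q = 1/172 - 1*181299/145040 = 1/172 - 181299/145040 = -7759597/6236720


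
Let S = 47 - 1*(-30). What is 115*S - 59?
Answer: 8796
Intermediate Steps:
S = 77 (S = 47 + 30 = 77)
115*S - 59 = 115*77 - 59 = 8855 - 59 = 8796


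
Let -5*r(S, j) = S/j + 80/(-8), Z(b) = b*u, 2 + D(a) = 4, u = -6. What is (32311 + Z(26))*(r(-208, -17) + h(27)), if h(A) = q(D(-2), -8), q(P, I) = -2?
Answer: -1337648/17 ≈ -78685.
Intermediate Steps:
D(a) = 2 (D(a) = -2 + 4 = 2)
Z(b) = -6*b (Z(b) = b*(-6) = -6*b)
h(A) = -2
r(S, j) = 2 - S/(5*j) (r(S, j) = -(S/j + 80/(-8))/5 = -(S/j + 80*(-1/8))/5 = -(S/j - 10)/5 = -(-10 + S/j)/5 = 2 - S/(5*j))
(32311 + Z(26))*(r(-208, -17) + h(27)) = (32311 - 6*26)*((2 - 1/5*(-208)/(-17)) - 2) = (32311 - 156)*((2 - 1/5*(-208)*(-1/17)) - 2) = 32155*((2 - 208/85) - 2) = 32155*(-38/85 - 2) = 32155*(-208/85) = -1337648/17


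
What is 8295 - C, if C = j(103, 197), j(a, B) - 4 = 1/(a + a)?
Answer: 1707945/206 ≈ 8291.0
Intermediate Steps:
j(a, B) = 4 + 1/(2*a) (j(a, B) = 4 + 1/(a + a) = 4 + 1/(2*a))
C = 825/206 (C = 4 + (1/2)/103 = 4 + (1/2)*(1/103) = 4 + 1/206 = 825/206 ≈ 4.0049)
8295 - C = 8295 - 1*825/206 = 8295 - 825/206 = 1707945/206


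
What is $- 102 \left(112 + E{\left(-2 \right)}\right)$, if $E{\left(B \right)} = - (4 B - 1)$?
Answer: $-12342$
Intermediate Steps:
$E{\left(B \right)} = 1 - 4 B$ ($E{\left(B \right)} = - (-1 + 4 B) = 1 - 4 B$)
$- 102 \left(112 + E{\left(-2 \right)}\right) = - 102 \left(112 + \left(1 - -8\right)\right) = - 102 \left(112 + \left(1 + 8\right)\right) = - 102 \left(112 + 9\right) = \left(-102\right) 121 = -12342$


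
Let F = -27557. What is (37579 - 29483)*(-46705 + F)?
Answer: -601225152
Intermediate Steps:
(37579 - 29483)*(-46705 + F) = (37579 - 29483)*(-46705 - 27557) = 8096*(-74262) = -601225152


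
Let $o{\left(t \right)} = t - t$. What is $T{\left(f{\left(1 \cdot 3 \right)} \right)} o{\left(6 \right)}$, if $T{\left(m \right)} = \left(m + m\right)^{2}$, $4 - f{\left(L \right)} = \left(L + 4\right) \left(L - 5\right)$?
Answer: $0$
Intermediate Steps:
$f{\left(L \right)} = 4 - \left(-5 + L\right) \left(4 + L\right)$ ($f{\left(L \right)} = 4 - \left(L + 4\right) \left(L - 5\right) = 4 - \left(4 + L\right) \left(-5 + L\right) = 4 - \left(-5 + L\right) \left(4 + L\right)$)
$o{\left(t \right)} = 0$
$T{\left(m \right)} = 4 m^{2}$ ($T{\left(m \right)} = \left(2 m\right)^{2} = 4 m^{2}$)
$T{\left(f{\left(1 \cdot 3 \right)} \right)} o{\left(6 \right)} = 4 \left(24 + 1 \cdot 3 - \left(1 \cdot 3\right)^{2}\right)^{2} \cdot 0 = 4 \left(24 + 3 - 3^{2}\right)^{2} \cdot 0 = 4 \left(24 + 3 - 9\right)^{2} \cdot 0 = 4 \cdot 18^{2} \cdot 0 = 4 \cdot 324 \cdot 0 = 1296 \cdot 0 = 0$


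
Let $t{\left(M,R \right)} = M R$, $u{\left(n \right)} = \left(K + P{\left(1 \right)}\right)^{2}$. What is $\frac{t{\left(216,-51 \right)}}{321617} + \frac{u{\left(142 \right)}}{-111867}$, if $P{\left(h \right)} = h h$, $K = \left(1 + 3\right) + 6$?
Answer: $- \frac{1271242529}{35978328939} \approx -0.035334$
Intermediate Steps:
$K = 10$ ($K = 4 + 6 = 10$)
$P{\left(h \right)} = h^{2}$
$u{\left(n \right)} = 121$ ($u{\left(n \right)} = \left(10 + 1^{2}\right)^{2} = \left(10 + 1\right)^{2} = 11^{2} = 121$)
$\frac{t{\left(216,-51 \right)}}{321617} + \frac{u{\left(142 \right)}}{-111867} = \frac{216 \left(-51\right)}{321617} + \frac{121}{-111867} = \left(-11016\right) \frac{1}{321617} + 121 \left(- \frac{1}{111867}\right) = - \frac{11016}{321617} - \frac{121}{111867} = - \frac{1271242529}{35978328939}$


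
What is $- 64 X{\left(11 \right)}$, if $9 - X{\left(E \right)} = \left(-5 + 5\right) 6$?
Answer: $-576$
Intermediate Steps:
$X{\left(E \right)} = 9$ ($X{\left(E \right)} = 9 - \left(-5 + 5\right) 6 = 9 - 0 \cdot 6 = 9 - 0 = 9 + 0 = 9$)
$- 64 X{\left(11 \right)} = \left(-64\right) 9 = -576$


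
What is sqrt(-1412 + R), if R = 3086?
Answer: 3*sqrt(186) ≈ 40.915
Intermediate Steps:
sqrt(-1412 + R) = sqrt(-1412 + 3086) = sqrt(1674) = 3*sqrt(186)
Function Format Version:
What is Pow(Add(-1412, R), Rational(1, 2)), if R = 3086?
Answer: Mul(3, Pow(186, Rational(1, 2))) ≈ 40.915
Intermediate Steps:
Pow(Add(-1412, R), Rational(1, 2)) = Pow(Add(-1412, 3086), Rational(1, 2)) = Pow(1674, Rational(1, 2)) = Mul(3, Pow(186, Rational(1, 2)))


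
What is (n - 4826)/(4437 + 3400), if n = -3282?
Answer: -8108/7837 ≈ -1.0346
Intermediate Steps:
(n - 4826)/(4437 + 3400) = (-3282 - 4826)/(4437 + 3400) = -8108/7837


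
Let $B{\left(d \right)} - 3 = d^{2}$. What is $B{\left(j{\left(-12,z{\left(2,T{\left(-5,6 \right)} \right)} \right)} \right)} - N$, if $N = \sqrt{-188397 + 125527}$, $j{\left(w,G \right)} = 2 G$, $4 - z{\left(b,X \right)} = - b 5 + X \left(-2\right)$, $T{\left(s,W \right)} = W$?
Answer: $2707 - i \sqrt{62870} \approx 2707.0 - 250.74 i$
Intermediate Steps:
$z{\left(b,X \right)} = 4 + 2 X + 5 b$ ($z{\left(b,X \right)} = 4 - \left(- b 5 + X \left(-2\right)\right) = 4 - \left(- 5 b - 2 X\right) = 4 + \left(2 X + 5 b\right) = 4 + 2 X + 5 b$)
$N = i \sqrt{62870}$ ($N = \sqrt{-62870} = i \sqrt{62870} \approx 250.74 i$)
$B{\left(d \right)} = 3 + d^{2}$
$B{\left(j{\left(-12,z{\left(2,T{\left(-5,6 \right)} \right)} \right)} \right)} - N = \left(3 + \left(2 \left(4 + 2 \cdot 6 + 5 \cdot 2\right)\right)^{2}\right) - i \sqrt{62870} = \left(3 + \left(2 \left(4 + 12 + 10\right)\right)^{2}\right) - i \sqrt{62870} = \left(3 + \left(2 \cdot 26\right)^{2}\right) - i \sqrt{62870} = \left(3 + 52^{2}\right) - i \sqrt{62870} = \left(3 + 2704\right) - i \sqrt{62870} = 2707 - i \sqrt{62870}$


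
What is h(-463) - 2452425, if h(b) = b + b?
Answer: -2453351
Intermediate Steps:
h(b) = 2*b
h(-463) - 2452425 = 2*(-463) - 2452425 = -926 - 2452425 = -2453351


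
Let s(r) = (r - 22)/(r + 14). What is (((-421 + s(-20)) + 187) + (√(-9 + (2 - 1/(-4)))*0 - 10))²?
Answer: 56169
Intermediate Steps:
s(r) = (-22 + r)/(14 + r)
(((-421 + s(-20)) + 187) + (√(-9 + (2 - 1/(-4)))*0 - 10))² = (((-421 + (-22 - 20)/(14 - 20)) + 187) + (√(-9 + (2 - 1/(-4)))*0 - 10))² = (((-421 - 42/(-6)) + 187) + (√(-9 + (2 - 1*(-¼)))*0 - 10))² = (((-421 - ⅙*(-42)) + 187) + (√(-9 + (2 + ¼))*0 - 10))² = (((-421 + 7) + 187) + (√(-9 + 9/4)*0 - 10))² = ((-414 + 187) + (√(-27/4)*0 - 10))² = (-227 + ((3*I*√3/2)*0 - 10))² = (-227 + (0 - 10))² = (-227 - 10)² = (-237)² = 56169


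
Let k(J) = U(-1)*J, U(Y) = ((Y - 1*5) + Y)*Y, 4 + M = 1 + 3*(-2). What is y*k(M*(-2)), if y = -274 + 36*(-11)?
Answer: -84420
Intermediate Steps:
M = -9 (M = -4 + (1 + 3*(-2)) = -4 + (1 - 6) = -4 - 5 = -9)
U(Y) = Y*(-5 + 2*Y) (U(Y) = ((Y - 5) + Y)*Y = ((-5 + Y) + Y)*Y = (-5 + 2*Y)*Y = Y*(-5 + 2*Y))
y = -670 (y = -274 - 396 = -670)
k(J) = 7*J (k(J) = (-(-5 + 2*(-1)))*J = (-(-5 - 2))*J = (-1*(-7))*J = 7*J)
y*k(M*(-2)) = -4690*(-9*(-2)) = -4690*18 = -670*126 = -84420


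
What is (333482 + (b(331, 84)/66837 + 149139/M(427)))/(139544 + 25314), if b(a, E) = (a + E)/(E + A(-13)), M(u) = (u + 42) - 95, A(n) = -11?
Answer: 609260206920317/300830203414092 ≈ 2.0253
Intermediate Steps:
M(u) = -53 + u (M(u) = (42 + u) - 95 = -53 + u)
b(a, E) = (E + a)/(-11 + E) (b(a, E) = (a + E)/(E - 11) = (E + a)/(-11 + E))
(333482 + (b(331, 84)/66837 + 149139/M(427)))/(139544 + 25314) = (333482 + (((84 + 331)/(-11 + 84))/66837 + 149139/(-53 + 427)))/(139544 + 25314) = (333482 + ((415/73)*(1/66837) + 149139/374))/164858 = (333482 + (((1/73)*415)*(1/66837) + 149139*(1/374)))*(1/164858) = (333482 + ((415/73)*(1/66837) + 149139/374))*(1/164858) = (333482 + (415/4879101 + 149139/374))*(1/164858) = (333482 + 727664399249/1824783774)*(1/164858) = (609260206920317/1824783774)*(1/164858) = 609260206920317/300830203414092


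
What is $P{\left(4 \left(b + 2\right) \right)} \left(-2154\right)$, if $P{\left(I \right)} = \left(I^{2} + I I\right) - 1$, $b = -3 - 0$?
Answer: $-66774$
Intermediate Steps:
$b = -3$ ($b = -3 + 0 = -3$)
$P{\left(I \right)} = -1 + 2 I^{2}$ ($P{\left(I \right)} = \left(I^{2} + I^{2}\right) - 1 = 2 I^{2} - 1 = -1 + 2 I^{2}$)
$P{\left(4 \left(b + 2\right) \right)} \left(-2154\right) = \left(-1 + 2 \left(4 \left(-3 + 2\right)\right)^{2}\right) \left(-2154\right) = \left(-1 + 2 \left(4 \left(-1\right)\right)^{2}\right) \left(-2154\right) = \left(-1 + 2 \left(-4\right)^{2}\right) \left(-2154\right) = \left(-1 + 2 \cdot 16\right) \left(-2154\right) = \left(-1 + 32\right) \left(-2154\right) = 31 \left(-2154\right) = -66774$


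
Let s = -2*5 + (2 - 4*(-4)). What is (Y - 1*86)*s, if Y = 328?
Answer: 1936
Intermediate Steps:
s = 8 (s = -10 + (2 + 16) = -10 + 18 = 8)
(Y - 1*86)*s = (328 - 1*86)*8 = (328 - 86)*8 = 242*8 = 1936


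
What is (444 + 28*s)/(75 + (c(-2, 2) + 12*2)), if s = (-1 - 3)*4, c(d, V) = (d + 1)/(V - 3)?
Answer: -1/25 ≈ -0.040000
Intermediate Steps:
c(d, V) = (1 + d)/(-3 + V)
s = -16 (s = -4*4 = -16)
(444 + 28*s)/(75 + (c(-2, 2) + 12*2)) = (444 + 28*(-16))/(75 + ((1 - 2)/(-3 + 2) + 12*2)) = (444 - 448)/(75 + (-1/(-1) + 24)) = -4/(75 + (-1*(-1) + 24)) = -4/(75 + (1 + 24)) = -4/(75 + 25) = -4/100 = -4*1/100 = -1/25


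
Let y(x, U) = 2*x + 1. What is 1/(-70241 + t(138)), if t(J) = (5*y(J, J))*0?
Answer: -1/70241 ≈ -1.4237e-5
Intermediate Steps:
y(x, U) = 1 + 2*x
t(J) = 0 (t(J) = (5*(1 + 2*J))*0 = (5 + 10*J)*0 = 0)
1/(-70241 + t(138)) = 1/(-70241 + 0) = 1/(-70241) = -1/70241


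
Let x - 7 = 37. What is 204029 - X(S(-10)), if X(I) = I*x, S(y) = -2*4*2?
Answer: 204733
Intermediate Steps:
x = 44 (x = 7 + 37 = 44)
S(y) = -16 (S(y) = -8*2 = -16)
X(I) = 44*I (X(I) = I*44 = 44*I)
204029 - X(S(-10)) = 204029 - 44*(-16) = 204029 - 1*(-704) = 204029 + 704 = 204733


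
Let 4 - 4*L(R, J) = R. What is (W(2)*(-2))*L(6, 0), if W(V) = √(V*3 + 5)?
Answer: √11 ≈ 3.3166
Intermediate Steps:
L(R, J) = 1 - R/4
W(V) = √(5 + 3*V) (W(V) = √(3*V + 5) = √(5 + 3*V))
(W(2)*(-2))*L(6, 0) = (√(5 + 3*2)*(-2))*(1 - ¼*6) = (√(5 + 6)*(-2))*(1 - 3/2) = (√11*(-2))*(-½) = -2*√11*(-½) = √11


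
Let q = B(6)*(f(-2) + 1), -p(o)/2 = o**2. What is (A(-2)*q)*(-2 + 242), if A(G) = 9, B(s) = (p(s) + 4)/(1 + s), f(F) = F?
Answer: 146880/7 ≈ 20983.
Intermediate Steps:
p(o) = -2*o**2
B(s) = (4 - 2*s**2)/(1 + s) (B(s) = (-2*s**2 + 4)/(1 + s) = (4 - 2*s**2)/(1 + s))
q = 68/7 (q = (2*(2 - 1*6**2)/(1 + 6))*(-2 + 1) = (2*(2 - 1*36)/7)*(-1) = (2*(1/7)*(2 - 36))*(-1) = (2*(1/7)*(-34))*(-1) = -68/7*(-1) = 68/7 ≈ 9.7143)
(A(-2)*q)*(-2 + 242) = (9*(68/7))*(-2 + 242) = (612/7)*240 = 146880/7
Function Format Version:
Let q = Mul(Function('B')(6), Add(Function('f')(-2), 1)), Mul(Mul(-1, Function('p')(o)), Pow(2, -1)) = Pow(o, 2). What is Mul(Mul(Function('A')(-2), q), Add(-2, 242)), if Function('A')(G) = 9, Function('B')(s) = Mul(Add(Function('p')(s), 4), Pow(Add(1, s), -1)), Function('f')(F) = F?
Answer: Rational(146880, 7) ≈ 20983.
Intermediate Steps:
Function('p')(o) = Mul(-2, Pow(o, 2))
Function('B')(s) = Mul(Pow(Add(1, s), -1), Add(4, Mul(-2, Pow(s, 2)))) (Function('B')(s) = Mul(Add(Mul(-2, Pow(s, 2)), 4), Pow(Add(1, s), -1)) = Mul(Add(4, Mul(-2, Pow(s, 2))), Pow(Add(1, s), -1)) = Mul(Pow(Add(1, s), -1), Add(4, Mul(-2, Pow(s, 2)))))
q = Rational(68, 7) (q = Mul(Mul(2, Pow(Add(1, 6), -1), Add(2, Mul(-1, Pow(6, 2)))), Add(-2, 1)) = Mul(Mul(2, Pow(7, -1), Add(2, Mul(-1, 36))), -1) = Mul(Mul(2, Rational(1, 7), Add(2, -36)), -1) = Mul(Mul(2, Rational(1, 7), -34), -1) = Mul(Rational(-68, 7), -1) = Rational(68, 7) ≈ 9.7143)
Mul(Mul(Function('A')(-2), q), Add(-2, 242)) = Mul(Mul(9, Rational(68, 7)), Add(-2, 242)) = Mul(Rational(612, 7), 240) = Rational(146880, 7)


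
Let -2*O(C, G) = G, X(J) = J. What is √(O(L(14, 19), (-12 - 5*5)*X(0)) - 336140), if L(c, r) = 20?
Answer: 98*I*√35 ≈ 579.78*I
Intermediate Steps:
O(C, G) = -G/2
√(O(L(14, 19), (-12 - 5*5)*X(0)) - 336140) = √(-(-12 - 5*5)*0/2 - 336140) = √(-(-12 - 25)*0/2 - 336140) = √(-(-37)*0/2 - 336140) = √(-½*0 - 336140) = √(0 - 336140) = √(-336140) = 98*I*√35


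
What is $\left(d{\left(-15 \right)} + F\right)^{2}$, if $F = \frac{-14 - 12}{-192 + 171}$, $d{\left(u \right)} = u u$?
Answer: $\frac{22572001}{441} \approx 51184.0$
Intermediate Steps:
$d{\left(u \right)} = u^{2}$
$F = \frac{26}{21}$ ($F = - \frac{26}{-21} = \left(-26\right) \left(- \frac{1}{21}\right) = \frac{26}{21} \approx 1.2381$)
$\left(d{\left(-15 \right)} + F\right)^{2} = \left(\left(-15\right)^{2} + \frac{26}{21}\right)^{2} = \left(225 + \frac{26}{21}\right)^{2} = \left(\frac{4751}{21}\right)^{2} = \frac{22572001}{441}$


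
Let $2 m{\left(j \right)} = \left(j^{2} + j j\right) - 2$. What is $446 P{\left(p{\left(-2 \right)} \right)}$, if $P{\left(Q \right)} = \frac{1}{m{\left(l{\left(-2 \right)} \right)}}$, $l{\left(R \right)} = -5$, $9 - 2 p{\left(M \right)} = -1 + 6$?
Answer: $\frac{223}{12} \approx 18.583$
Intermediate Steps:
$p{\left(M \right)} = 2$ ($p{\left(M \right)} = \frac{9}{2} - \frac{-1 + 6}{2} = \frac{9}{2} - \frac{5}{2} = 2$)
$m{\left(j \right)} = -1 + j^{2}$ ($m{\left(j \right)} = \frac{\left(j^{2} + j j\right) - 2}{2} = \frac{\left(j^{2} + j^{2}\right) - 2}{2} = \frac{2 j^{2} - 2}{2} = \frac{-2 + 2 j^{2}}{2} = -1 + j^{2}$)
$P{\left(Q \right)} = \frac{1}{24}$ ($P{\left(Q \right)} = \frac{1}{-1 + \left(-5\right)^{2}} = \frac{1}{-1 + 25} = \frac{1}{24}$)
$446 P{\left(p{\left(-2 \right)} \right)} = 446 \cdot \frac{1}{24} = \frac{223}{12}$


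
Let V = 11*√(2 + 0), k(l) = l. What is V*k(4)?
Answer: 44*√2 ≈ 62.225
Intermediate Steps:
V = 11*√2 ≈ 15.556
V*k(4) = (11*√2)*4 = 44*√2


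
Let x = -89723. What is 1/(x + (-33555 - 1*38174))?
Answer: -1/161452 ≈ -6.1938e-6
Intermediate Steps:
1/(x + (-33555 - 1*38174)) = 1/(-89723 + (-33555 - 1*38174)) = 1/(-89723 + (-33555 - 38174)) = 1/(-89723 - 71729) = 1/(-161452) = -1/161452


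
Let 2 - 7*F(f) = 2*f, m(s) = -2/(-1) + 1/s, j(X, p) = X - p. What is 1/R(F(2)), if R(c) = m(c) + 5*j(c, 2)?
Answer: -14/181 ≈ -0.077348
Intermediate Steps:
m(s) = 2 + 1/s (m(s) = -2*(-1) + 1/s = 2 + 1/s)
F(f) = 2/7 - 2*f/7
R(c) = -8 + 1/c + 5*c (R(c) = (2 + 1/c) + 5*(c - 1*2) = (2 + 1/c) + 5*(c - 2) = (2 + 1/c) + 5*(-2 + c) = (2 + 1/c) + (-10 + 5*c) = -8 + 1/c + 5*c)
1/R(F(2)) = 1/(-8 + 1/(2/7 - 2/7*2) + 5*(2/7 - 2/7*2)) = 1/(-8 + 1/(2/7 - 4/7) + 5*(2/7 - 4/7)) = 1/(-8 + 1/(-2/7) + 5*(-2/7)) = 1/(-8 - 7/2 - 10/7) = 1/(-181/14) = -14/181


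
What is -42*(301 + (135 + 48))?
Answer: -20328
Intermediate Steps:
-42*(301 + (135 + 48)) = -42*(301 + 183) = -42*484 = -20328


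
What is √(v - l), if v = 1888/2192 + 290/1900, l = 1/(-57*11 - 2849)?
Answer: √518950200131715/22620070 ≈ 1.0071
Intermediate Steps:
l = -1/3476 (l = 1/(-627 - 2849) = 1/(-3476) = -1/3476 ≈ -0.00028769)
v = 26393/26030 (v = 1888*(1/2192) + 290*(1/1900) = 118/137 + 29/190 = 26393/26030 ≈ 1.0139)
√(v - l) = √(26393/26030 - 1*(-1/3476)) = √(26393/26030 + 1/3476) = √(45884049/45240140) = √518950200131715/22620070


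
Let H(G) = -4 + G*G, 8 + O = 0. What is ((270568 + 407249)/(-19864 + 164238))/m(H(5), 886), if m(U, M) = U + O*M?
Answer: -677817/1020291058 ≈ -0.00066434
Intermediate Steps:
O = -8 (O = -8 + 0 = -8)
H(G) = -4 + G**2
m(U, M) = U - 8*M
((270568 + 407249)/(-19864 + 164238))/m(H(5), 886) = ((270568 + 407249)/(-19864 + 164238))/((-4 + 5**2) - 8*886) = (677817/144374)/((-4 + 25) - 7088) = (677817*(1/144374))/(21 - 7088) = (677817/144374)/(-7067) = (677817/144374)*(-1/7067) = -677817/1020291058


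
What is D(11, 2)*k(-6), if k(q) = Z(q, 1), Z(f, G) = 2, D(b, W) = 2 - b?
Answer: -18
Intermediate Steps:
k(q) = 2
D(11, 2)*k(-6) = (2 - 1*11)*2 = (2 - 11)*2 = -9*2 = -18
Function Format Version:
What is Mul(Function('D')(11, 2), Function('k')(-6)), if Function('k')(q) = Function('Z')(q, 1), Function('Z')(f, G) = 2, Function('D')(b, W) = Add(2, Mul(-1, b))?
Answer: -18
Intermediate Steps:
Function('k')(q) = 2
Mul(Function('D')(11, 2), Function('k')(-6)) = Mul(Add(2, Mul(-1, 11)), 2) = Mul(Add(2, -11), 2) = Mul(-9, 2) = -18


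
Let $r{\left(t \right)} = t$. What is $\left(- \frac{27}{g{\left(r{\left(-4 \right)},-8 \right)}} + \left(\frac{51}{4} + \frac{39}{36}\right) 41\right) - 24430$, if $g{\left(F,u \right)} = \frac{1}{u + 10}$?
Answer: $- \frac{143501}{6} \approx -23917.0$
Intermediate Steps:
$g{\left(F,u \right)} = \frac{1}{10 + u}$
$\left(- \frac{27}{g{\left(r{\left(-4 \right)},-8 \right)}} + \left(\frac{51}{4} + \frac{39}{36}\right) 41\right) - 24430 = \left(- \frac{27}{\frac{1}{10 - 8}} + \left(\frac{51}{4} + \frac{39}{36}\right) 41\right) - 24430 = \left(- \frac{27}{\frac{1}{2}} + \left(51 \cdot \frac{1}{4} + 39 \cdot \frac{1}{36}\right) 41\right) - 24430 = \left(- 27 \frac{1}{\frac{1}{2}} + \left(\frac{51}{4} + \frac{13}{12}\right) 41\right) - 24430 = \left(\left(-27\right) 2 + \frac{83}{6} \cdot 41\right) - 24430 = \left(-54 + \frac{3403}{6}\right) - 24430 = \frac{3079}{6} - 24430 = - \frac{143501}{6}$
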